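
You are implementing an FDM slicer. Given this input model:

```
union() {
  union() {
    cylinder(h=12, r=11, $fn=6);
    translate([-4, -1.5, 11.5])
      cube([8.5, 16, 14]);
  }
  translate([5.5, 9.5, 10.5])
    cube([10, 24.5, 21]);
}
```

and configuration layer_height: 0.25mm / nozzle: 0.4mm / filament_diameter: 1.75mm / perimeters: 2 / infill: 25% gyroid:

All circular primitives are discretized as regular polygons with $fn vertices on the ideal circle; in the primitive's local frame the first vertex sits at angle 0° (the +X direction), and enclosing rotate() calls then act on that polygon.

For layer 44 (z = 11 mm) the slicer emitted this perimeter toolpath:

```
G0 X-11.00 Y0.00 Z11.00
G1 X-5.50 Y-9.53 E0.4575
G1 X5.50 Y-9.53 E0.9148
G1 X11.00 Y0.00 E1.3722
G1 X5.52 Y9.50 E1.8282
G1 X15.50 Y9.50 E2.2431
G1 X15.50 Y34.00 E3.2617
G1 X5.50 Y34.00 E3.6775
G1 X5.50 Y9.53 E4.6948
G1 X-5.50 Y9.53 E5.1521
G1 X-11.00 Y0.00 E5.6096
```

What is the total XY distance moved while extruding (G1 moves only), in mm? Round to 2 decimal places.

134.93 mm

Sum the Euclidean lengths of each G1 segment: total = 134.93 mm.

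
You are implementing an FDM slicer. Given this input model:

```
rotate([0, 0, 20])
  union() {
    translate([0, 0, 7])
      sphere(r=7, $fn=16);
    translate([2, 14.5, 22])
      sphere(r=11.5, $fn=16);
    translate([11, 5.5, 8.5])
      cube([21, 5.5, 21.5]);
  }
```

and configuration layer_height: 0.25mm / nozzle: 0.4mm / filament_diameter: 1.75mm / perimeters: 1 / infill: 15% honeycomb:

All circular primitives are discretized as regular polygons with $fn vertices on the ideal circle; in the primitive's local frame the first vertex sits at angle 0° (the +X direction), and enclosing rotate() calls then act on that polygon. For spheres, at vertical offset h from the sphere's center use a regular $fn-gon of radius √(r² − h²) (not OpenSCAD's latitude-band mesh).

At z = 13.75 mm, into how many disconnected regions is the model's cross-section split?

3

At z = 13.75 mm: the sphere: section is a regular 16-gon, circumradius = √(r²−h²) = √(7²−6.75²) = 1.854; the sphere at (2, 14.5): section is a regular 16-gon, circumradius = √(r²−h²) = √(11.5²−8.25²) = 8.012; the cube at (11, 5.5) is present — its section is the full 21×5.5 rectangle; Taking the union: the 3 present regions are separate (no shared area or edge), so areas and boundary lengths simply add and each stays a separate island — 3 connected regions; (whole slice rotated 20° about Z — lengths, areas and connectivity unchanged). The result has 3 disconnected regions.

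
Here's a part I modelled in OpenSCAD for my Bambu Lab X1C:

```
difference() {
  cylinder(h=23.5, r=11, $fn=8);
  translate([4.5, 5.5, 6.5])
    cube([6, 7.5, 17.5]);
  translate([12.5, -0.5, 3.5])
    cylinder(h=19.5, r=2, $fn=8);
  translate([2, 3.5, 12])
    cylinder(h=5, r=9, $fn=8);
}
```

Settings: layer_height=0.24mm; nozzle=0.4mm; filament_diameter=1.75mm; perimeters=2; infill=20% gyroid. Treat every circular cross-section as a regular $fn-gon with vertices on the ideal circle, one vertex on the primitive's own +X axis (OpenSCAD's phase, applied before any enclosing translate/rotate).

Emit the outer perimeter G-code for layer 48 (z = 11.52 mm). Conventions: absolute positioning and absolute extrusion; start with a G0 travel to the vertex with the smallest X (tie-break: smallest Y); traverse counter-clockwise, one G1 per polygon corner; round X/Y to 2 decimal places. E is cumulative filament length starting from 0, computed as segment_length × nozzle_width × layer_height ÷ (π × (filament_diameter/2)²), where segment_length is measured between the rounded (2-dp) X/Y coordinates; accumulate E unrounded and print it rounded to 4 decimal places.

At z = 11.52 mm: the cylinder: section is a regular 8-gon, circumradius r=11; the cube at (4.5, 5.5) (footprint 6×7.5) is included at this height; the r=2 cylinder at (12.5, -0.5) contributes a regular 8-gon of circumradius 2; the cylinder at (2, 3.5) is not intersected at this z (z outside [12, 17]); Taking the first minus the rest: starting from the r=11 cylinder, the 6×7.5 cube at (4.5, 5.5) partially overlaps it — only the 10.77 mm² overlap (of its 45.00 mm²) is removed, clipping the outline; the r=2 cylinder at (12.5, -0.5) partially overlaps it — only the 0.25 mm² overlap (of its 11.31 mm²) is removed, clipping the outline — 1 connected region. The outline is a single polygon with 12 vertices. Extrusion per mm of travel: 0.4 × 0.24 / (π × 0.875²) = 0.039912. Accumulating E over each segment gives final E = 2.7621.

G0 X-11.00 Y0.00 Z11.52
G1 X-7.78 Y-7.78 E0.3361
G1 X0.00 Y-11.00 E0.6721
G1 X7.78 Y-7.78 E1.0082
G1 X10.65 Y-0.85 E1.3076
G1 X10.50 Y-0.50 E1.3228
G1 X10.85 Y0.35 E1.3594
G1 X8.72 Y5.50 E1.5819
G1 X4.50 Y5.50 E1.7503
G1 X4.50 Y9.14 E1.8956
G1 X0.00 Y11.00 E2.0899
G1 X-7.78 Y7.78 E2.4260
G1 X-11.00 Y0.00 E2.7621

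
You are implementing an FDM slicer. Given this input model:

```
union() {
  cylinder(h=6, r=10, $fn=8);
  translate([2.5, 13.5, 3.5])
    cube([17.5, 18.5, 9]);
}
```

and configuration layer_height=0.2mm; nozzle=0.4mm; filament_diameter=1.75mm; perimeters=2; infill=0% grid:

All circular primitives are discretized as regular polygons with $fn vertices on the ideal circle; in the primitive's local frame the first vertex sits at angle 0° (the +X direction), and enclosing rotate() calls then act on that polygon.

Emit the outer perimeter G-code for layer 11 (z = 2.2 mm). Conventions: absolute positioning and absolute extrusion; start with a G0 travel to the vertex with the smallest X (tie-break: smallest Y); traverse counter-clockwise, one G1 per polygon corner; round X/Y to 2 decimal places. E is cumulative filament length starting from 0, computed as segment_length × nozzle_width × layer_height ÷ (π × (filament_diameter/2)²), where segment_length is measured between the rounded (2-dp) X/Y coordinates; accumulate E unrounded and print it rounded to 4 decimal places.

At z = 2.2 mm: the r=10 cylinder contributes a regular 8-gon of circumradius 10; the cube at (2.5, 13.5) is not intersected at this z (z outside [3.5, 12.5]); Combining (union): only the r=10 cylinder is present, so the union is just that shape — 1 connected region. The outline is a single polygon with 8 vertices. Extrusion per mm of travel: 0.4 × 0.2 / (π × 0.875²) = 0.033260. Accumulating E over each segment gives final E = 2.0363.

G0 X-10.00 Y0.00 Z2.20
G1 X-7.07 Y-7.07 E0.2545
G1 X0.00 Y-10.00 E0.5091
G1 X7.07 Y-7.07 E0.7636
G1 X10.00 Y0.00 E1.0182
G1 X7.07 Y7.07 E1.2727
G1 X0.00 Y10.00 E1.5273
G1 X-7.07 Y7.07 E1.7818
G1 X-10.00 Y0.00 E2.0363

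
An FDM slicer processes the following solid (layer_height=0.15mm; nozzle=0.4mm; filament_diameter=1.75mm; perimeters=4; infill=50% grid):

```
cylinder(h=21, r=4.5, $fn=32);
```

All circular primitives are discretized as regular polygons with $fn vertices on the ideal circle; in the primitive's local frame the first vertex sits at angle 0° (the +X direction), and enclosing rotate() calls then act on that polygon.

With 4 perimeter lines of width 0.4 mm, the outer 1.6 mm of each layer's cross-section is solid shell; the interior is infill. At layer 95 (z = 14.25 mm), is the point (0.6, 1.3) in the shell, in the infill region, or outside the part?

At z = 14.25 mm: the r=4.5 cylinder contributes a regular 32-gon of circumradius 4.5. Overall, the cross-section is a single solid region. The nearest boundary edge runs (2.50, 3.74)→(1.72, 4.16); distance from the point to it = 3.05 mm. The point is inside the cross-section and 3.05 mm from the nearest boundary — more than the 1.6 mm shell width (4 × 0.4), so it's in the infill interior.

infill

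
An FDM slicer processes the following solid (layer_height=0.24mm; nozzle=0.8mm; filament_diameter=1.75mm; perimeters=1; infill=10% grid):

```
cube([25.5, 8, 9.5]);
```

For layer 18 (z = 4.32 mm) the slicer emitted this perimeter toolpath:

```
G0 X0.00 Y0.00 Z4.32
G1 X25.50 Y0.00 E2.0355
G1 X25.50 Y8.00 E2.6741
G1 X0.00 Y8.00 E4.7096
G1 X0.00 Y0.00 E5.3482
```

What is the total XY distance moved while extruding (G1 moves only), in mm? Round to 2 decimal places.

Sum the Euclidean lengths of each G1 segment: total = 67.00 mm.

67.00 mm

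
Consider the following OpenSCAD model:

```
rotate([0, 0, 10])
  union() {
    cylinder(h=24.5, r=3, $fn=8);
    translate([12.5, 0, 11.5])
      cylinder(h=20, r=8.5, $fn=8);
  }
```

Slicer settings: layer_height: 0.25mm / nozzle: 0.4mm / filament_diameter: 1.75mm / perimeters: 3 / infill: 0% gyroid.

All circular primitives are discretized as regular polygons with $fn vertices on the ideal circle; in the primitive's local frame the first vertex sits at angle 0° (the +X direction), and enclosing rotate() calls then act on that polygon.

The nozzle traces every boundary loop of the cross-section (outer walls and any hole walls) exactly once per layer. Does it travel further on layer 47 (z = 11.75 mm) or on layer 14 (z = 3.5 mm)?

Layer 47 (z = 11.75): the r=3 cylinder contributes a regular 8-gon of circumradius 3 (perimeter = 2·8·3.000·sin(180°/8) = 18.37 mm); the cylinder at (12.5, 0): section is a regular 8-gon, circumradius r=8.5 (perimeter = 2·8·8.500·sin(180°/8) = 52.04 mm); Taking the union: the 2 present regions are separate (no shared area or edge), so areas and boundary lengths simply add and each stays a separate island — boundary = 70.41 mm; (rotated 10° about Z; rotation is an isometry so areas/perimeters/island counts are preserved). So its perimeter = 70.41 mm. Layer 14 (z = 3.5): the r=3 cylinder gives a regular 8-gon of circumradius 3 (constant along its height) (perimeter = 2·8·3.000·sin(180°/8) = 18.37 mm); the cylinder at (12.5, 0) is absent (z outside [11.5, 31.5]); Combining (union): only the r=3 cylinder is present, so the union is just that shape — boundary = 18.37 mm; (whole slice rotated 10° about Z — lengths, areas and connectivity unchanged). So its perimeter = 18.37 mm. Layer 47 is larger (70.41 vs 18.37 mm).

layer 47 (z = 11.75 mm)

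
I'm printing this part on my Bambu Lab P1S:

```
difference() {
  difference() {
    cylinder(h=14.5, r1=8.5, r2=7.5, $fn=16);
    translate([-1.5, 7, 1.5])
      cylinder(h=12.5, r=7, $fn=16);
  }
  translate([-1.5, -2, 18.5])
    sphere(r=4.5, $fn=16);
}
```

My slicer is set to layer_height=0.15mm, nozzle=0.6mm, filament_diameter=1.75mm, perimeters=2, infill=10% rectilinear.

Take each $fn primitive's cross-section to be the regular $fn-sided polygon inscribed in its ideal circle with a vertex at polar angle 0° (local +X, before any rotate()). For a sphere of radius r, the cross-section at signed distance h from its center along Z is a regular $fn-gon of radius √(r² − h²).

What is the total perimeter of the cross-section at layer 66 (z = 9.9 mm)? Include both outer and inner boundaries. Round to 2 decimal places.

50.36 mm

At z = 9.9 mm: the cone contributes a regular 16-gon of circumradius 7.817 (interpolated between r1=8.5 and r2=7.5 at t=0.683) (perimeter = 2·16·7.817·sin(180°/16) = 48.80 mm); the cylinder at (-1.5, 7): section is a regular 16-gon, circumradius r=7 (perimeter = 2·16·7.000·sin(180°/16) = 43.70 mm); Subtracting the remaining from the first: starting from the cone, the r=7 cylinder at (-1.5, 7) partially overlaps it — only the 67.41 mm² overlap (of its 150.01 mm²) is removed, clipping the outline — boundary = 50.36 mm; the sphere at (-1.5, -2) does not reach this height (|z−center|=8.600 > r=4.5); Subtracting the remaining from the first: none of the subtracted shapes is present at this height, so the result so far is unchanged — boundary = 50.36 mm. Overall, the cross-section is a single solid region. Total boundary length (outer) = 50.36 mm.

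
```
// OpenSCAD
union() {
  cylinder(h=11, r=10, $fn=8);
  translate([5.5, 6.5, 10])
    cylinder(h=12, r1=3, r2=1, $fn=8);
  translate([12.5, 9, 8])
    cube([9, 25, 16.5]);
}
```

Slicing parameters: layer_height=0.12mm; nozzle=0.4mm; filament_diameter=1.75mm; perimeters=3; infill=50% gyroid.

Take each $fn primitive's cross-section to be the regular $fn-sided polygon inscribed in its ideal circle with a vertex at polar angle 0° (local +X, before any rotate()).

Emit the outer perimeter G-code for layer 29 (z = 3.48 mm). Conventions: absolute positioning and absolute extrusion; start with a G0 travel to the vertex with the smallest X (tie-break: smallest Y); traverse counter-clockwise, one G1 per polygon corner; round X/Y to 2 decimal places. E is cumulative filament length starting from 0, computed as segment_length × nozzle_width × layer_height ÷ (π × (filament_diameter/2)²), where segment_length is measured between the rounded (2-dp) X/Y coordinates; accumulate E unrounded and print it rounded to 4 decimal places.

G0 X-10.00 Y0.00 Z3.48
G1 X-7.07 Y-7.07 E0.1527
G1 X0.00 Y-10.00 E0.3055
G1 X7.07 Y-7.07 E0.4582
G1 X10.00 Y0.00 E0.6109
G1 X7.07 Y7.07 E0.7636
G1 X0.00 Y10.00 E0.9164
G1 X-7.07 Y7.07 E1.0691
G1 X-10.00 Y0.00 E1.2218

At z = 3.48 mm: the r=10 cylinder contributes a regular 8-gon of circumradius 10; the cone at (5.5, 6.5) does not reach this height (z outside [10, 22]); the cube at (12.5, 9) does not reach this height (z outside [8, 24.5]); Merging all regions: only the r=10 cylinder is present, so the union is just that shape — 1 connected region. The outline is a single polygon with 8 vertices. Extrusion per mm of travel: 0.4 × 0.12 / (π × 0.875²) = 0.019956. Accumulating E over each segment gives final E = 1.2218.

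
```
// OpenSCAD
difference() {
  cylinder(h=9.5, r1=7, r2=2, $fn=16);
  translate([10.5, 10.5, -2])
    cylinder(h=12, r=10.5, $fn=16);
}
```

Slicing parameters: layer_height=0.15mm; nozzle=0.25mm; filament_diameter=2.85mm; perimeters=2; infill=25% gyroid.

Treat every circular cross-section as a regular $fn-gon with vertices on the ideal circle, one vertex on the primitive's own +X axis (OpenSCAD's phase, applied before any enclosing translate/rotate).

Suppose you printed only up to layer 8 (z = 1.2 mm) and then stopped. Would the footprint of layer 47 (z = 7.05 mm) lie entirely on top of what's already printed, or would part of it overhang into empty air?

entirely on top

Compare the two slices. At z = 1.2: the cone contributes a regular 16-gon of circumradius 6.368 (interpolated between r1=7 and r2=2 at t=0.126) (area = (16/2)·6.368²·sin(360°/16) = 124.16 mm²); the r=10.5 cylinder at (10.5, 10.5) contributes a regular 16-gon of circumradius 10.5 (area = (16/2)·10.500²·sin(360°/16) = 337.53 mm²); Subtracting the remaining from the first: starting from the cone (124.16 mm²), the r=10.5 cylinder at (10.5, 10.5) partially overlaps it — only the 8.75 mm² overlap (of its 337.53 mm²) is removed, clipping the outline — area = 115.41 mm². At z = 7.05: the cone contributes a regular 16-gon of circumradius 3.289 (interpolated between r1=7 and r2=2 at t=0.742) (area = (16/2)·3.289²·sin(360°/16) = 33.13 mm²); the r=10.5 cylinder at (10.5, 10.5) gives a regular 16-gon of circumradius 10.5 (constant along its height) (area = (16/2)·10.500²·sin(360°/16) = 337.53 mm²); After the difference (first − rest): starting from the cone (33.13 mm²), the r=10.5 cylinder at (10.5, 10.5) misses the remaining region (no effect) — area = 33.13 mm². Checking containment: the cross-section at z = 7.05 is a subset of the cross-section at z = 1.2.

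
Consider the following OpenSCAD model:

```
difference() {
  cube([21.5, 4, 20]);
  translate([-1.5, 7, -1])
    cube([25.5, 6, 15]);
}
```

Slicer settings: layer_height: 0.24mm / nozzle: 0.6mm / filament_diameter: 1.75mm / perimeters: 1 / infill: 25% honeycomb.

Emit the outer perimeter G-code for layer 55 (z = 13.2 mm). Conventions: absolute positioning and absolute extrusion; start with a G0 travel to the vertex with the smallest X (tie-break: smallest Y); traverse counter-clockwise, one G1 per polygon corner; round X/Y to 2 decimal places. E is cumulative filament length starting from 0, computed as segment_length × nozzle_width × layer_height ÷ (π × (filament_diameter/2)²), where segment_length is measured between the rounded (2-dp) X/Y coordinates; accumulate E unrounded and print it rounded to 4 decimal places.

At z = 13.2 mm: the cube is present — its section is the full 21.5×4 rectangle; the cube at (-1.5, 7) is present — its section is the full 25.5×6 rectangle; Taking the first minus the rest: starting from the 21.5×4 cube, the 25.5×6 cube at (-1.5, 7) misses the remaining region (no effect) — 1 connected region. The outline is a single polygon with 4 vertices. Extrusion per mm of travel: 0.6 × 0.24 / (π × 0.875²) = 0.059868. Accumulating E over each segment gives final E = 3.0533.

G0 X0.00 Y0.00 Z13.20
G1 X21.50 Y0.00 E1.2872
G1 X21.50 Y4.00 E1.5266
G1 X0.00 Y4.00 E2.8138
G1 X0.00 Y0.00 E3.0533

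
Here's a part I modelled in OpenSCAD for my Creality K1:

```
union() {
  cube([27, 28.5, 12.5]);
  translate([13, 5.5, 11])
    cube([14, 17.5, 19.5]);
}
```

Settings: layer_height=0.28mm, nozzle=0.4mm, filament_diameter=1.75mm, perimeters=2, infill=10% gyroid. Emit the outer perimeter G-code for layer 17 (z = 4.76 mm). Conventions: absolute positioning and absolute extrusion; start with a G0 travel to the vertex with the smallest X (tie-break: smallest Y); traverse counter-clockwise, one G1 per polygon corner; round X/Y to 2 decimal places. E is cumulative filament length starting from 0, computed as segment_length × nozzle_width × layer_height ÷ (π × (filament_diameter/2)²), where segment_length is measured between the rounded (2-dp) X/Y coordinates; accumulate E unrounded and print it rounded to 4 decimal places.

G0 X0.00 Y0.00 Z4.76
G1 X27.00 Y0.00 E1.2572
G1 X27.00 Y28.50 E2.5843
G1 X0.00 Y28.50 E3.8415
G1 X0.00 Y0.00 E5.1686

At z = 4.76 mm: the 27×28.5 cube contributes its full rectangle; the cube at (13, 5.5) is absent (z outside [11, 30.5]); Merging all regions: only the 27×28.5 cube is present, so the union is just that shape — 1 connected region. The outline is a single polygon with 4 vertices. Extrusion per mm of travel: 0.4 × 0.28 / (π × 0.875²) = 0.046564. Accumulating E over each segment gives final E = 5.1686.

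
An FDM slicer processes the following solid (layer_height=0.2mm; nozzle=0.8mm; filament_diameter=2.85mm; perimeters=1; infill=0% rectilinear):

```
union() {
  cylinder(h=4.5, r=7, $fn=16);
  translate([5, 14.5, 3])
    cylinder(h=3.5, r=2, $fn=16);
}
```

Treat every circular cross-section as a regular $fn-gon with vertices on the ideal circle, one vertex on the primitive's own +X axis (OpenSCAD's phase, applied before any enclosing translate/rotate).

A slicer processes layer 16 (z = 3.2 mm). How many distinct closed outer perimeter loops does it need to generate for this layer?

At z = 3.2 mm: the r=7 cylinder gives a regular 16-gon of circumradius 7 (constant along its height); the cylinder at (5, 14.5): section is a regular 16-gon, circumradius r=2; Combining (union): the 2 present regions are separate (no shared area or edge), so areas and boundary lengths simply add and each stays a separate island — 2 connected regions. The result has 2 disconnected regions.

2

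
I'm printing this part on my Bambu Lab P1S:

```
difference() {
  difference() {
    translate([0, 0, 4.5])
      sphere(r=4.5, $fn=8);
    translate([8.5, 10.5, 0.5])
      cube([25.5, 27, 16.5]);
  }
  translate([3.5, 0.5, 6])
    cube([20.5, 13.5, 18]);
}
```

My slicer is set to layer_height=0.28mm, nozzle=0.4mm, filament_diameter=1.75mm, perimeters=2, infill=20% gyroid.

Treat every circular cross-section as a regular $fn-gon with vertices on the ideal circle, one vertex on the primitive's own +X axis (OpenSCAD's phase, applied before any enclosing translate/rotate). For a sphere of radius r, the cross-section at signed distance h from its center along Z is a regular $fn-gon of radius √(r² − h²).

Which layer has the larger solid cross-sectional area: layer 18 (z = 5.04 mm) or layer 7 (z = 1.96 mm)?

layer 18 (z = 5.04 mm)

Layer 18 (z = 5.04): the r=4.5 sphere contributes a regular 8-gon of circumradius √(4.5²−0.54²) = 4.467 (area = (8/2)·4.467²·sin(360°/8) = 56.45 mm²); the 25.5×27 cube at (8.5, 10.5) contributes its full rectangle (area 688.50 mm²); Subtracting the remaining from the first: starting from the r=4.5 sphere (56.45 mm²), the 25.5×27 cube at (8.5, 10.5) misses the remaining region (no effect) — area = 56.45 mm²; the cube at (3.5, 0.5) is not intersected at this z (z outside [6, 24]); Taking the first minus the rest: none of the subtracted shapes is present at this height, so that combined region is unchanged — area = 56.45 mm². So its area = 56.45 mm². Layer 7 (z = 1.96): the sphere: section is a regular 8-gon, circumradius = √(r²−h²) = √(4.5²−2.54²) = 3.715 (area = (8/2)·3.715²·sin(360°/8) = 39.03 mm²); the cube at (8.5, 10.5) (footprint 25.5×27) is included at this height (area 688.50 mm²); After the difference (first − rest): starting from the r=4.5 sphere (39.03 mm²), the 25.5×27 cube at (8.5, 10.5) misses the remaining region (no effect) — area = 39.03 mm²; the cube at (3.5, 0.5) does not reach this height (z outside [6, 24]); Taking the first minus the rest: none of the subtracted shapes is present at this height, so that combined region is unchanged — area = 39.03 mm². So its area = 39.03 mm². Layer 18 is larger (56.45 vs 39.03 mm²).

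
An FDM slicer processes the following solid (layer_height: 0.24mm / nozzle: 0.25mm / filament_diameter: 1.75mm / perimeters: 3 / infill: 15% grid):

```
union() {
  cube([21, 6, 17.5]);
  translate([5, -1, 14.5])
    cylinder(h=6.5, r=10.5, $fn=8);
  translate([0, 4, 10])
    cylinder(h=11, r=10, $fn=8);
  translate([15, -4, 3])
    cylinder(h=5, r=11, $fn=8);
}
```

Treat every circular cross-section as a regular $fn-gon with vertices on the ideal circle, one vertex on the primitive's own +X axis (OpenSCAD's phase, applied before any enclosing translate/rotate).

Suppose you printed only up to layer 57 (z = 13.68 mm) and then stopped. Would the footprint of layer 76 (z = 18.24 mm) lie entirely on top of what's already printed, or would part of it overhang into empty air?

part overhangs

Compare the two slices. At z = 13.68: the cube is present — its section is the full 21×6 rectangle (area 126.00 mm²); the cylinder at (5, -1) does not reach this height (z outside [14.5, 21]); the cylinder at (0, 4): section is a regular 8-gon, circumradius r=10 (area = (8/2)·10.000²·sin(360°/8) = 282.84 mm²); the cylinder at (15, -4) is absent (z outside [3, 8]); Combining (union): the regions partially overlap — summed areas 408.84 mm² minus the doubly-counted overlap 55.86 mm² gives 352.98 mm² — area = 352.98 mm². At z = 18.24: the cube is absent (z outside [0, 17.5]); the r=10.5 cylinder at (5, -1) gives a regular 8-gon of circumradius 10.5 (constant along its height) (area = (8/2)·10.500²·sin(360°/8) = 311.83 mm²); the r=10 cylinder at (0, 4) gives a regular 8-gon of circumradius 10 (constant along its height) (area = (8/2)·10.000²·sin(360°/8) = 282.84 mm²); the cylinder at (15, -4) is absent (z outside [3, 8]); Merging all regions: the regions partially overlap — summed areas 594.68 mm² minus the doubly-counted overlap 162.44 mm² gives 432.24 mm² — area = 432.24 mm². Checking containment: at z = 18.24 the cross-section extends beyond the z = 13.68 cross-section by about 122.20 mm².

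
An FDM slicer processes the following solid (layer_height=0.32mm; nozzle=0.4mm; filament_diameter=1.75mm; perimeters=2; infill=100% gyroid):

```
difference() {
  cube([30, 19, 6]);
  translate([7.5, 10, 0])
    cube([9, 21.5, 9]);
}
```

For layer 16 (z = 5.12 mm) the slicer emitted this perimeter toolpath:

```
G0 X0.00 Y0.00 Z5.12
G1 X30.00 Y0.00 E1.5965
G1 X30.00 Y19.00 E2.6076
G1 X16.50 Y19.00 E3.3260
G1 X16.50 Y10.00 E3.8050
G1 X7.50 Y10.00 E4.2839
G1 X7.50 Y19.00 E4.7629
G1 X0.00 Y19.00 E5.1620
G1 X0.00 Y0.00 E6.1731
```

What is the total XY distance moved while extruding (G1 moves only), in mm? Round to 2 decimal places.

116.00 mm

Sum the Euclidean lengths of each G1 segment: total = 116.00 mm.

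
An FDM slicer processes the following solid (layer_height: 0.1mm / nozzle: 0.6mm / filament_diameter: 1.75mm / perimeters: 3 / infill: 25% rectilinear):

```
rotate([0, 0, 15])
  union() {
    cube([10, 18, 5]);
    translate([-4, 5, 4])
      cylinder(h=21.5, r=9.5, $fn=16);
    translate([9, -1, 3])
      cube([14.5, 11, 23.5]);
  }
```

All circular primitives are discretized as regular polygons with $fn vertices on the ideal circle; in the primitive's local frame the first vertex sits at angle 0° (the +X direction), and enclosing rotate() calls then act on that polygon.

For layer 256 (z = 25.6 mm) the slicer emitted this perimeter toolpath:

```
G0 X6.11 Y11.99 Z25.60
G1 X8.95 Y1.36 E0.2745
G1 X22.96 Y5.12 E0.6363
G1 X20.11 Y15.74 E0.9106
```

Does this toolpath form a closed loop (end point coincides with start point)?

no

Start point (G0): (6.11, 11.99). End point (last G1): the path does not return to the start — open.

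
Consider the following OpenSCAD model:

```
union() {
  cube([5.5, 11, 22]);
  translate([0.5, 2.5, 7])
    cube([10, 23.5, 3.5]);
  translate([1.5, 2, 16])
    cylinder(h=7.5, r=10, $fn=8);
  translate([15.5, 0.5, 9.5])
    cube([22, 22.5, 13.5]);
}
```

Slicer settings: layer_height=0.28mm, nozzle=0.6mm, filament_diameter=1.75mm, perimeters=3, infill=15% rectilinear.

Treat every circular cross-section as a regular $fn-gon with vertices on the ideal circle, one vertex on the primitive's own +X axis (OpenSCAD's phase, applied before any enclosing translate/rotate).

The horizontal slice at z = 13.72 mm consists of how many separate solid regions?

2

At z = 13.72 mm: the cube (footprint 5.5×11) is included at this height; the cube at (0.5, 2.5) does not reach this height (z outside [7, 10.5]); the cylinder at (1.5, 2) does not reach this height (z outside [16, 23.5]); the cube at (15.5, 0.5) (footprint 22×22.5) is included at this height; Taking the union: the 2 present regions are separate (no shared area or edge), so areas and boundary lengths simply add and each stays a separate island — 2 connected regions. The result has 2 disconnected regions.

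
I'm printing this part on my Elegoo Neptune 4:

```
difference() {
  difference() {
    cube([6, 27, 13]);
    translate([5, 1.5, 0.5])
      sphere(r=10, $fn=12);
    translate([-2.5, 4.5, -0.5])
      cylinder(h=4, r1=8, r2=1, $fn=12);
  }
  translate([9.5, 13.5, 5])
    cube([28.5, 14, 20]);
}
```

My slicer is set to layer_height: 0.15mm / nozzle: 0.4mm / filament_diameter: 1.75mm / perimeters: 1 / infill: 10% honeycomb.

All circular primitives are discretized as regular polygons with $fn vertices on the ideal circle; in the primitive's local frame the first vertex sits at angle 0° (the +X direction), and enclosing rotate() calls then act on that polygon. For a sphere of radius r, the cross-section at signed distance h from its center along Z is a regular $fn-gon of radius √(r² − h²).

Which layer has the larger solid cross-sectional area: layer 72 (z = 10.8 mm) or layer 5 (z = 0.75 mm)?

Layer 72 (z = 10.8): the 6×27 cube contributes its full rectangle (area 162.00 mm²); the sphere at (5, 1.5) is absent (|z−center|=10.300 > r=10); the cone at (-2.5, 4.5) is absent (z outside [-0.5, 3.5]); After the difference (first − rest): none of the subtracted shapes is present at this height, so the 6×27 cube is unchanged — area = 162.00 mm²; the cube at (9.5, 13.5) (footprint 28.5×14) is included at this height (area 399.00 mm²); Subtracting the remaining from the first: starting from the result so far (162.00 mm²), the 28.5×14 cube at (9.5, 13.5) misses the remaining region (no effect) — area = 162.00 mm². So its area = 162.00 mm². Layer 5 (z = 0.75): the cube (footprint 6×27) is included at this height (area 162.00 mm²); the r=10 sphere at (5, 1.5) slices to a regular 12-gon of circumradius 9.997 (√(r²−h²) with h=0.25 from center) (area = (12/2)·9.997²·sin(360°/12) = 299.81 mm²); the cone at (-2.5, 4.5) contributes a regular 12-gon of circumradius 5.812 (interpolated between r1=8 and r2=1 at t=0.312) (area = (12/2)·5.812²·sin(360°/12) = 101.36 mm²); Subtracting the remaining from the first: starting from the 6×27 cube (162.00 mm²), the r=10 sphere at (5, 1.5) partially overlaps it — only the 65.50 mm² overlap (of its 299.81 mm²) is removed, clipping the outline; the cone at (-2.5, 4.5) misses the remaining region (no effect) — area = 96.50 mm²; the cube at (9.5, 13.5) is not intersected at this z (z outside [5, 25]); Taking the first minus the rest: none of the subtracted shapes is present at this height, so the result so far is unchanged — area = 96.50 mm². So its area = 96.50 mm². Layer 72 is larger (162.00 vs 96.50 mm²).

layer 72 (z = 10.8 mm)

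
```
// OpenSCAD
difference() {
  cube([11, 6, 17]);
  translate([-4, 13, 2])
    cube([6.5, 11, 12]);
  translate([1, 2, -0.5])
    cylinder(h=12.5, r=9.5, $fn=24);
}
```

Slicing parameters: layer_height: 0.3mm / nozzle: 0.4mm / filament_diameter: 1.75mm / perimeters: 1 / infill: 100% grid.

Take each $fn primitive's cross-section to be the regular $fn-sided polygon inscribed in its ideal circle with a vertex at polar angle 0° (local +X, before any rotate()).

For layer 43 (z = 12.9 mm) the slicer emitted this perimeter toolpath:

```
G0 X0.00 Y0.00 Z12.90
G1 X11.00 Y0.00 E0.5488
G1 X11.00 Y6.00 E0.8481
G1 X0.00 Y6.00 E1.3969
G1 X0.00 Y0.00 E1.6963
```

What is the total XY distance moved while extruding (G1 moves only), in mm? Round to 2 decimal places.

34.00 mm

Sum the Euclidean lengths of each G1 segment: total = 34.00 mm.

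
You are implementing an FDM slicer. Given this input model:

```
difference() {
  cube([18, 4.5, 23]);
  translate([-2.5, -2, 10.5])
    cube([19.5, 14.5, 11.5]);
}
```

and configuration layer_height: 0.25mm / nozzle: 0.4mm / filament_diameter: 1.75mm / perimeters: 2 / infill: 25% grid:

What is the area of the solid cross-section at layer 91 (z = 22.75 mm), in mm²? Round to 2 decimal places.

81.00 mm²

At z = 22.75 mm: the cube (footprint 18×4.5) is included at this height (area 81.00 mm²); the cube at (-2.5, -2) does not reach this height (z outside [10.5, 22]); Subtracting the remaining from the first: none of the subtracted shapes is present at this height, so the 18×4.5 cube is unchanged — area = 81.00 mm². Overall, the cross-section is a single solid region. Net area = 81.00 mm².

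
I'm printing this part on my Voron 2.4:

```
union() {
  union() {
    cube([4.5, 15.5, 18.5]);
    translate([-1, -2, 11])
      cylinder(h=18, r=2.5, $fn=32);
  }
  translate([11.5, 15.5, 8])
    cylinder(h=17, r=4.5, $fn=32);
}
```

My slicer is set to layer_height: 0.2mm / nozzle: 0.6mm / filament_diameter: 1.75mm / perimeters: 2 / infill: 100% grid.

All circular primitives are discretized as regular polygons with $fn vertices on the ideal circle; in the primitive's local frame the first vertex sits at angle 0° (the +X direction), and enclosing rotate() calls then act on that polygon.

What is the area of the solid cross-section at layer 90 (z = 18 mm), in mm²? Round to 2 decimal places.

At z = 18 mm: the cube (footprint 4.5×15.5) is included at this height (area 69.75 mm²); the cylinder at (-1, -2): section is a regular 32-gon, circumradius r=2.5 (area = (32/2)·2.500²·sin(360°/32) = 19.51 mm²); Taking the union: the regions partially overlap — summed areas 89.26 mm² minus the doubly-counted overlap 0.07 mm² gives 89.18 mm² — area = 89.18 mm²; the r=4.5 cylinder at (11.5, 15.5) contributes a regular 32-gon of circumradius 4.5 (area = (32/2)·4.500²·sin(360°/32) = 63.21 mm²); Merging all regions: the 2 present regions are separate (no shared area or edge), so areas and boundary lengths simply add and each stays a separate island — area = 152.39 mm². Overall, the cross-section has 2 separate islands. Net area = 152.39 mm².

152.39 mm²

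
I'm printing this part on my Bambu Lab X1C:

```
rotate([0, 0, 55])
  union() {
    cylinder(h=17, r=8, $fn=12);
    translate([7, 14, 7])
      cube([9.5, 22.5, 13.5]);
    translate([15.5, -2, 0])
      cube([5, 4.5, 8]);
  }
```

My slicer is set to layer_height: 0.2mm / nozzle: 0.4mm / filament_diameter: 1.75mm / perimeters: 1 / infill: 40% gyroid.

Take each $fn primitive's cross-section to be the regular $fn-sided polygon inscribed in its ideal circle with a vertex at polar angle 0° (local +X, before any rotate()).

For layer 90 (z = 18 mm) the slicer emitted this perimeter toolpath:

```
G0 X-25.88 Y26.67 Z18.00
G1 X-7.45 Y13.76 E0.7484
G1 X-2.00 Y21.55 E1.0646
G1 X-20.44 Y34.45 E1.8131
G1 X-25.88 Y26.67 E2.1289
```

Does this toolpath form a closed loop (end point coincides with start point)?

yes

Start point (G0): (-25.88, 26.67). End point (last G1): the path returns to the start — closed.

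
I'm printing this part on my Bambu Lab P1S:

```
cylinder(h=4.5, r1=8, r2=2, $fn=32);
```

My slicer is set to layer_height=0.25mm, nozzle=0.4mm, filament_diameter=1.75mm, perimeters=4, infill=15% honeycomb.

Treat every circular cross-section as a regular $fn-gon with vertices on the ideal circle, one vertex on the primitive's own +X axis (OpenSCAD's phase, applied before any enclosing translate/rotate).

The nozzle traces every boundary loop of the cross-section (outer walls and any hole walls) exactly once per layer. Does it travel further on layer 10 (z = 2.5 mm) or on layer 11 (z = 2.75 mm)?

layer 10 (z = 2.5 mm)

Layer 10 (z = 2.5): the cone contributes a regular 32-gon of circumradius 4.667 (interpolated between r1=8 and r2=2 at t=0.556) (perimeter = 2·32·4.667·sin(180°/32) = 29.27 mm). So its perimeter = 29.27 mm. Layer 11 (z = 2.75): the cone: at t=0.611 of its height the radius interpolates to r₁+(r₂−r₁)t = 4.333, giving a regular 32-gon of that circumradius (perimeter = 2·32·4.333·sin(180°/32) = 27.18 mm). So its perimeter = 27.18 mm. Layer 10 is larger (29.27 vs 27.18 mm).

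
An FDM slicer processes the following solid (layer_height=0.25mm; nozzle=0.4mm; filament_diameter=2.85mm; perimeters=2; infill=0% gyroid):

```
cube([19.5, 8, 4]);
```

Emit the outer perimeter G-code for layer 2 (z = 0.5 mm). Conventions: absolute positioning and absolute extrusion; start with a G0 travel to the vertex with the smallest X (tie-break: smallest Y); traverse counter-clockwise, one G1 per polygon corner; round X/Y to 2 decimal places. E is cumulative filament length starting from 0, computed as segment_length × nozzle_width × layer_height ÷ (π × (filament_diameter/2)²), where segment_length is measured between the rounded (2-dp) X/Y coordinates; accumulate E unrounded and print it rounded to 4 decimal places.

G0 X0.00 Y0.00 Z0.50
G1 X19.50 Y0.00 E0.3057
G1 X19.50 Y8.00 E0.4311
G1 X0.00 Y8.00 E0.7367
G1 X0.00 Y0.00 E0.8622

At z = 0.5 mm: the 19.5×8 cube contributes its full rectangle. The outline is a single polygon with 4 vertices. Extrusion per mm of travel: 0.4 × 0.25 / (π × 1.425²) = 0.015675. Accumulating E over each segment gives final E = 0.8622.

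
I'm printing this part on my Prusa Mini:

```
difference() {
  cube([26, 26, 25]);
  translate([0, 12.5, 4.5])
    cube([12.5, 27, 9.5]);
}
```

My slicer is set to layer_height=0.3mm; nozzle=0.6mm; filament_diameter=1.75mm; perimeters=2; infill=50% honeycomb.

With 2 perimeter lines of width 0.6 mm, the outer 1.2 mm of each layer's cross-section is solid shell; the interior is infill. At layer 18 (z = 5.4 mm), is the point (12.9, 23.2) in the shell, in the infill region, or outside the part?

At z = 5.4 mm: the 26×26 cube contributes its full rectangle; the 12.5×27 cube at (0, 12.5) contributes its full rectangle; Subtracting the remaining from the first: starting from the 26×26 cube, the 12.5×27 cube at (0, 12.5) partially overlaps it — only the 168.75 mm² overlap (of its 337.50 mm²) is removed, clipping the outline — 1 connected region. Overall, the cross-section is a single solid region. The nearest boundary edge runs (12.50, 12.50)→(12.50, 26.00); distance from the point to it = 0.40 mm. The point is inside the cross-section, 0.40 mm from the nearest boundary — within the 1.2 mm shell band (2 × 0.6).

shell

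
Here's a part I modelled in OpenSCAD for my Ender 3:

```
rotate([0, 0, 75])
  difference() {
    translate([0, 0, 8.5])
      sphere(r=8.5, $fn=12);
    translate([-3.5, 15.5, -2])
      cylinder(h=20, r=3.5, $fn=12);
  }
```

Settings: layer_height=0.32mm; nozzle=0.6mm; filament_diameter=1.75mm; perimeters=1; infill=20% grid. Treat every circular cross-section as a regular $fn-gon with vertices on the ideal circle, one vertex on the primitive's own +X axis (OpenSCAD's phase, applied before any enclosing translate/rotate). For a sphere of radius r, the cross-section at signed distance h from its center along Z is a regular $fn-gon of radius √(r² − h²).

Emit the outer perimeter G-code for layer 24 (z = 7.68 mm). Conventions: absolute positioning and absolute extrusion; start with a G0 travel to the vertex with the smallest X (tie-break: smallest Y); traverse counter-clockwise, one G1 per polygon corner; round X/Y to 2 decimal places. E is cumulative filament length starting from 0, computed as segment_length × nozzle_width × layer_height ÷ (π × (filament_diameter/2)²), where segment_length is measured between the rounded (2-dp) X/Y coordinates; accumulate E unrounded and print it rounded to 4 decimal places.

G0 X-8.17 Y-2.19 Z7.68
G1 X-5.98 Y-5.98 E0.3494
G1 X-2.19 Y-8.17 E0.6988
G1 X2.19 Y-8.17 E1.0485
G1 X5.98 Y-5.98 E1.3979
G1 X8.17 Y-2.19 E1.7473
G1 X8.17 Y2.19 E2.0969
G1 X5.98 Y5.98 E2.4463
G1 X2.19 Y8.17 E2.7957
G1 X-2.19 Y8.17 E3.1454
G1 X-5.98 Y5.98 E3.4948
G1 X-8.17 Y2.19 E3.8442
G1 X-8.17 Y-2.19 E4.1938

At z = 7.68 mm: the r=8.5 sphere contributes a regular 12-gon of circumradius √(8.5²−0.82²) = 8.460; the r=3.5 cylinder at (-3.5, 15.5) contributes a regular 12-gon of circumradius 3.5; After the difference (first − rest): starting from the r=8.5 sphere, the r=3.5 cylinder at (-3.5, 15.5) misses the remaining region (no effect) — 1 connected region; (whole slice rotated 75° about Z — lengths, areas and connectivity unchanged). The outline is a single polygon with 12 vertices. Extrusion per mm of travel: 0.6 × 0.32 / (π × 0.875²) = 0.079824. Accumulating E over each segment gives final E = 4.1938.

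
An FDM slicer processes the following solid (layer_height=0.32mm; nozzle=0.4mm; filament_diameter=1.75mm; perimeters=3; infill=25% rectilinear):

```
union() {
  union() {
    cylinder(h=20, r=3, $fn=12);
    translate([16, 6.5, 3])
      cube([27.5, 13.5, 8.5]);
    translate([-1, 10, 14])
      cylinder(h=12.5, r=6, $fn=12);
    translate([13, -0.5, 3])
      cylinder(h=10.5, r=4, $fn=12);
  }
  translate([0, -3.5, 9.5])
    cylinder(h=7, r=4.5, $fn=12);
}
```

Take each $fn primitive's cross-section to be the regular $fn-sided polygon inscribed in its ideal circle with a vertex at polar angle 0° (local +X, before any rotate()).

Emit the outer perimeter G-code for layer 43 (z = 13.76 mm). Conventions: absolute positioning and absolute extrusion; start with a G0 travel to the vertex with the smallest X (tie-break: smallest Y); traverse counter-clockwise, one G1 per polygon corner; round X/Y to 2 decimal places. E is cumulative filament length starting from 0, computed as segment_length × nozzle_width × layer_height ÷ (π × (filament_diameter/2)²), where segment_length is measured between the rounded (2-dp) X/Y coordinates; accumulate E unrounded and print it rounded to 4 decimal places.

G0 X-4.50 Y-3.50 Z13.76
G1 X-3.90 Y-5.75 E0.1239
G1 X-2.25 Y-7.40 E0.2481
G1 X0.00 Y-8.00 E0.3720
G1 X2.25 Y-7.40 E0.4959
G1 X3.90 Y-5.75 E0.6201
G1 X4.50 Y-3.50 E0.7440
G1 X3.90 Y-1.25 E0.8680
G1 X2.93 Y-0.28 E0.9410
G1 X3.00 Y0.00 E0.9563
G1 X2.60 Y1.50 E1.0389
G1 X1.50 Y2.60 E1.1217
G1 X0.00 Y3.00 E1.2043
G1 X-1.50 Y2.60 E1.2869
G1 X-2.60 Y1.50 E1.3697
G1 X-3.00 Y0.00 E1.4523
G1 X-2.93 Y-0.28 E1.4677
G1 X-3.90 Y-1.25 E1.5407
G1 X-4.50 Y-3.50 E1.6646

At z = 13.76 mm: the r=3 cylinder contributes a regular 12-gon of circumradius 3; the cube at (16, 6.5) is absent (z outside [3, 11.5]); the cylinder at (-1, 10) is not intersected at this z (z outside [14, 26.5]); the cylinder at (13, -0.5) is absent (z outside [3, 13.5]); Taking the union: only the r=3 cylinder is present, so the union is just that shape — 1 connected region; the cylinder at (0, -3.5): section is a regular 12-gon, circumradius r=4.5; Combining (union): the regions partially overlap (shared area 16.70 mm²), so overlapping operands fuse into one piece — 1 connected region. The outline is a single polygon with 18 vertices. Extrusion per mm of travel: 0.4 × 0.32 / (π × 0.875²) = 0.053216. Accumulating E over each segment gives final E = 1.6646.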